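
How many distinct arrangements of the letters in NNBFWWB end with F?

Fix F in the last position and arrange the remaining 6 letters.
Those 6 letters have B appearing twice, N appearing twice, and W appearing twice, giving (6)!/(2!·2!·2!) = 90.

90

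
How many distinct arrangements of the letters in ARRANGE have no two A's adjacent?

900

Total arrangements of ARRANGE: 7!/(2!·2!) = 1260.
Arrangements with the A's together: treat AA as one letter, giving (6)!/(2!) = 360.
Hence 1260 − 360 = 900.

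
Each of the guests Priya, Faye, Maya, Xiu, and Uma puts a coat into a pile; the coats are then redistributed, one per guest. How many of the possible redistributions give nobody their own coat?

44

Let Aᵢ be the assignments in which guest i gets their own coat. We want the size of the complement of A₁∪…∪A_5.
By inclusion–exclusion this is Σ_{j=0}^{5} (−1)^j C(5,j)·(5−j)!.
Computing: 120 − 120 + 60 − 20 + 5 − 1 = 44.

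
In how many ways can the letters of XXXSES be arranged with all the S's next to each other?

Treat the 2 copies of S as a single block. The multiset to arrange is then {SS, E, X, X, X}, 5 items in all.
That gives (5)!/(3!) = 20 arrangements.

20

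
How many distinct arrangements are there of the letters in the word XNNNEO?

The 6 letters of XNNNEO have repeats: N appearing 3 times.
Dividing 6! = 720 by 3! = 6 for the repeated letters gives 120.

120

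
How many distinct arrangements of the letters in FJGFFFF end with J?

6

With the last slot taken by J, it remains to arrange the other 6 letters (FGFFFF).
Those 6 letters have F appearing 5 times, giving (6)!/(5!) = 6.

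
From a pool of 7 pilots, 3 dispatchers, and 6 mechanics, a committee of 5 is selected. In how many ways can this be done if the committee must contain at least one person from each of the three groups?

Unrestricted: C(16,5) = 4368 ways to pick any 5 of the 16.
Selections missing a whole group: no pilots → C(9,5) = 126; no dispatchers → C(13,5) = 1287; no mechanics → C(10,5) = 252.
Add back selections omitting two groups (i.e. drawn from a single group): C(7,5) + C(3,5) + C(6,5) = 27.
By inclusion–exclusion: 4368 − 1665 + 27 = 2730.

2730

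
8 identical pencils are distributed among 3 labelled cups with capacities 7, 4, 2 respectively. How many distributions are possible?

14

By stars and bars, unrestricted non-negative solutions to x_1+…+x_3 = 8 number C(8+2,2) = 45.
Subtract solutions that violate a single cap (substitute x_i' = x_i − (cap_i+1)): x_1 ≥ 8 gives C(2,2) = 1; x_2 ≥ 5 gives C(5,2) = 10; x_3 ≥ 3 gives C(7,2) = 21. Together 32.
Add back pairs where two caps are both exceeded: 0 + 0 + 1 = 1.
By inclusion–exclusion the count is 45 − 32 + 1 = 14.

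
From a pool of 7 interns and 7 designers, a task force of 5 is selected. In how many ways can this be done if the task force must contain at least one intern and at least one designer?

1960

With no constraint there are C(14,5) = 2002 possible selections.
Selections missing a whole group: no interns → C(7,5) = 21; no designers → C(7,5) = 21.
Both groups omitted at once is impossible, so 2002 − 42 = 1960.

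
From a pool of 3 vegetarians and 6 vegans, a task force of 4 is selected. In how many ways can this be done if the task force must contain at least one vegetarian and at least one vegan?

111

Total 4-person selections from all 9: C(9,4) = 126.
Subtract selections that omit an entire group: no vegetarians → C(6,4) = 15; no vegans → C(3,4) = 0.
Both groups omitted at once is impossible, so 126 − 15 = 111.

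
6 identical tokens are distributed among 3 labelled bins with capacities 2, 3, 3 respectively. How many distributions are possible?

6

By stars and bars, unrestricted non-negative solutions to x_1+…+x_3 = 6 number C(6+2,2) = 28.
Subtract solutions that violate a single cap (substitute x_i' = x_i − (cap_i+1)): x_1 ≥ 3 gives C(5,2) = 10; x_2 ≥ 4 gives C(4,2) = 6; x_3 ≥ 4 gives C(4,2) = 6. Together 22.
No two caps can be exceeded simultaneously, so the pair terms are all 0.
By inclusion–exclusion the count is 28 − 22 + 0 = 6.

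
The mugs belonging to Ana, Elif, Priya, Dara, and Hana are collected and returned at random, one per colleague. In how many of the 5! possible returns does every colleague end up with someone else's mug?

44

This is the derangement count D_5: permutations of 5 items with no fixed point.
By inclusion–exclusion this is Σ_{j=0}^{5} (−1)^j C(5,j)·(5−j)!.
Computing: 120 − 120 + 60 − 20 + 5 − 1 = 44.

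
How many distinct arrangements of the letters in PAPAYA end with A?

30

Fix A in the last position and arrange the remaining 5 letters.
Those 5 letters have A appearing twice and P appearing twice, giving (5)!/(2!·2!) = 30.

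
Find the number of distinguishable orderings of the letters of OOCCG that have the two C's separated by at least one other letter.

18

There are 5!/(2!·2!) = 30 arrangements of OOCCG in total.
Arrangements with the C's together: treat CC as one letter, giving (4)!/(2!) = 12.
Hence 30 − 12 = 18.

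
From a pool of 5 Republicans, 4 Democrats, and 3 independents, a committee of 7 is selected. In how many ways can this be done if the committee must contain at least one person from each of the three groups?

With no constraint there are C(12,7) = 792 possible selections.
Subtract selections that omit an entire group: no Republicans → C(7,7) = 1; no Democrats → C(8,7) = 8; no independents → C(9,7) = 36.
Add back selections omitting two groups (i.e. drawn from a single group): C(5,7) + C(4,7) + C(3,7) = 0.
By inclusion–exclusion: 792 − 45 + 0 = 747.

747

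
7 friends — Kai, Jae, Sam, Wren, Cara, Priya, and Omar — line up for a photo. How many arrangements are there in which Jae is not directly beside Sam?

There are 7! = 5040 arrangements in all. If Jae and Sam are adjacent, merging them into one block gives 2·(6)! = 1440 arrangements.
Complementary counting: 5040 − 1440 = 3600.

3600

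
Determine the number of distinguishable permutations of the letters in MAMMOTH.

MAMMOTH has 7 letters with M appearing 3 times.
So there are 7! / (3!) = 840 distinguishable arrangements.

840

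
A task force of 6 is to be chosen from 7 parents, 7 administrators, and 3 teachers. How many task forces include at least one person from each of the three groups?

8967

Total 6-person selections from all 17: C(17,6) = 12376.
Selections missing a whole group: no parents → C(10,6) = 210; no administrators → C(10,6) = 210; no teachers → C(14,6) = 3003.
Add back selections omitting two groups (i.e. drawn from a single group): C(7,6) + C(7,6) + C(3,6) = 14.
By inclusion–exclusion: 12376 − 3423 + 14 = 8967.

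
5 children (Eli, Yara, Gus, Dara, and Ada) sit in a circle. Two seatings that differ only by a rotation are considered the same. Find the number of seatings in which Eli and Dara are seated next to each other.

12

Glue Eli and Dara into a block (2 internal orders). Seating 4 units around a circle gives (3)! arrangements.
So 2 × (3)! = 2 × 6 = 12.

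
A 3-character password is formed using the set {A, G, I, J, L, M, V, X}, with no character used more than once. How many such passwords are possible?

Choose and order 3 of the 8 symbols: the first character has 8 options, the next 7, then 6.
8 × 7 × 6 = 336.

336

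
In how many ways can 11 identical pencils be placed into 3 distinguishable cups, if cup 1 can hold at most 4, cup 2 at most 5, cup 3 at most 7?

By stars and bars, unrestricted non-negative solutions to x_1+…+x_3 = 11 number C(11+2,2) = 78.
Subtract solutions that violate a single cap (substitute x_i' = x_i − (cap_i+1)): x_1 ≥ 5 gives C(8,2) = 28; x_2 ≥ 6 gives C(7,2) = 21; x_3 ≥ 8 gives C(5,2) = 10. Together 59.
Add back pairs where two caps are both exceeded: 1 + 0 + 0 = 1.
By inclusion–exclusion the count is 78 − 59 + 1 = 20.

20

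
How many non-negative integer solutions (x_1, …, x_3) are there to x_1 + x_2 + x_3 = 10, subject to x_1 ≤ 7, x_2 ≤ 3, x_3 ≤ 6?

22

By stars and bars, unrestricted non-negative solutions to x_1+…+x_3 = 10 number C(10+2,2) = 66.
Subtract solutions that violate a single cap (substitute x_i' = x_i − (cap_i+1)): x_1 ≥ 8 gives C(4,2) = 6; x_2 ≥ 4 gives C(8,2) = 28; x_3 ≥ 7 gives C(5,2) = 10. Together 44.
No two caps can be exceeded simultaneously, so the pair terms are all 0.
By inclusion–exclusion the count is 66 − 44 + 0 = 22.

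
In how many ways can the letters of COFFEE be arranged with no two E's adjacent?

Total arrangements of COFFEE: 6!/(2!·2!) = 180.
Arrangements with the E's together: treat EE as one letter, giving (5)!/(2!) = 60.
Hence 180 − 60 = 120.

120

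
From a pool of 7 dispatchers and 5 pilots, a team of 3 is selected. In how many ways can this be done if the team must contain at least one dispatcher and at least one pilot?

175

Unrestricted: C(12,3) = 220 ways to pick any 3 of the 12.
Subtract selections that omit an entire group: no dispatchers → C(5,3) = 10; no pilots → C(7,3) = 35.
Both groups omitted at once is impossible, so 220 − 45 = 175.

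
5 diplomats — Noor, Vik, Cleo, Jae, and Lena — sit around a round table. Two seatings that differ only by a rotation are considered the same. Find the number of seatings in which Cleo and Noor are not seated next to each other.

12

Without the restriction there are (4)! = 24 seatings.
Seatings with Cleo beside Noor: treat them as a block with 2 internal orders, giving 2 × (3)! = 12.
Subtracting, 24 − 12 = 12.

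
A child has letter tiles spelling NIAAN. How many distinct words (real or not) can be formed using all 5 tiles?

30

The 5 letters of NIAAN have repeats: A appearing twice and N appearing twice.
Dividing 5! = 120 by 2!·2! = 4 for the repeated letters gives 30.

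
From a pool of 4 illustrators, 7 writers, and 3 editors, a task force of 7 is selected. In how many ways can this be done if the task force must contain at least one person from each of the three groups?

Total 7-person selections from all 14: C(14,7) = 3432.
Subtract selections that omit an entire group: no illustrators → C(10,7) = 120; no writers → C(7,7) = 1; no editors → C(11,7) = 330.
Add back selections omitting two groups (i.e. drawn from a single group): C(4,7) + C(7,7) + C(3,7) = 1.
By inclusion–exclusion: 3432 − 451 + 1 = 2982.

2982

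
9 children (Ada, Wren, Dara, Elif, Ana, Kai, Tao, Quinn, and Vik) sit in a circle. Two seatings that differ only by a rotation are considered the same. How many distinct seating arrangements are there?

Seat Ada anywhere (absorbing the rotational symmetry), then permute the other 8: (8)! = 40320.

40320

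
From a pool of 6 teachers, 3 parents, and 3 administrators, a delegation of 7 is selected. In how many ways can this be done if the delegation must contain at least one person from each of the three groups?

720

Unrestricted: C(12,7) = 792 ways to pick any 7 of the 12.
Selections missing a whole group: no teachers → C(6,7) = 0; no parents → C(9,7) = 36; no administrators → C(9,7) = 36.
Add back selections omitting two groups (i.e. drawn from a single group): C(6,7) + C(3,7) + C(3,7) = 0.
By inclusion–exclusion: 792 − 72 + 0 = 720.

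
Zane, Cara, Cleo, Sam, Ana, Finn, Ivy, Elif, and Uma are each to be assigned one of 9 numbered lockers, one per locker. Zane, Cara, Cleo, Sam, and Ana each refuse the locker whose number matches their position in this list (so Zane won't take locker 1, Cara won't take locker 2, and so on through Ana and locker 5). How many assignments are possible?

205056

Let Aᵢ (for 1 ≤ i ≤ 5) be the placements that put person i in their forbidden locker. Any j of these fix j positions, leaving (9−j)! ways to fill the rest, and there are C(5,j) ways to pick which j.
By inclusion–exclusion, the number of valid placements is Σ_{j=0}^{5} (−1)^j C(5,j)·(9−j)!.
Computing: 362880 − 201600 + 50400 − 7200 + 600 − 24 = 205056.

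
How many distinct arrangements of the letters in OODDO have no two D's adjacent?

6

There are 5!/(3!·2!) = 10 arrangements of OODDO in total.
If the two D's are adjacent, glue them into one block, leaving 4 items to arrange: (4)!/(3!) = 4 ways.
Subtracting, 10 − 4 = 6 arrangements keep the D's apart.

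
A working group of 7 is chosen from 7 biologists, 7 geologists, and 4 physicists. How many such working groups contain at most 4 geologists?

Split by how many geologists are chosen (0 through 4).
Sum: C(7,0)·C(11,7) + C(7,1)·C(11,6) + C(7,2)·C(11,5) + C(7,3)·C(11,4) + C(7,4)·C(11,3) = 330 + 3234 + 9702 + 11550 + 5775 = 30591.

30591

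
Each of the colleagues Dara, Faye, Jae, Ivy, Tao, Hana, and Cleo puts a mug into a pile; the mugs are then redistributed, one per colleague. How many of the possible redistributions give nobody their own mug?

Let Aᵢ be the assignments in which colleague i gets their own mug. We want the size of the complement of A₁∪…∪A_7.
By inclusion–exclusion this is Σ_{j=0}^{7} (−1)^j C(7,j)·(7−j)!.
Computing: 5040 − 5040 + 2520 − 840 + 210 − 42 + 7 − 1 = 1854.

1854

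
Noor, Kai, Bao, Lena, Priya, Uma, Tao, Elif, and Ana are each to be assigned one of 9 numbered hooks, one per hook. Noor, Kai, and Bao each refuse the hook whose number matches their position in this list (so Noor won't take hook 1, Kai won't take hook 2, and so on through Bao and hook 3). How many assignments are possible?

256320

Let Aᵢ (for i ∈ {1, 2, 3}) be the placements that put person i in their forbidden hook. Any j of these fix j positions, leaving (9−j)! ways to fill the rest, and there are C(3,j) ways to pick which j.
By inclusion–exclusion, the number of valid placements is Σ_{j=0}^{3} (−1)^j C(3,j)·(9−j)!.
Computing: 362880 − 120960 + 15120 − 720 = 256320.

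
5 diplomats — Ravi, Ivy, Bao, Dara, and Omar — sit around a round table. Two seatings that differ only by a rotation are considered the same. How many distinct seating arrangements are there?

24

Seat Ravi anywhere (absorbing the rotational symmetry), then permute the other 4: (4)! = 24.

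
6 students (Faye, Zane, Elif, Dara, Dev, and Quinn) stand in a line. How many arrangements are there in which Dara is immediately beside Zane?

240

Treat {Dara, Zane} as a single unit. There are 5 units to order, and the pair itself can be ordered 2 ways.
So the count is 2·(5)! = 240.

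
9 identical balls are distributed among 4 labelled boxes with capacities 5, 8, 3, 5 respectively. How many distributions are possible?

Without the upper bounds there are C(12,3) = 220 ways to split 9 among 4 boxes.
Subtract solutions that violate a single cap (substitute x_i' = x_i − (cap_i+1)): x_1 ≥ 6 gives C(6,3) = 20; x_2 ≥ 9 gives C(3,3) = 1; x_3 ≥ 4 gives C(8,3) = 56; x_4 ≥ 6 gives C(6,3) = 20. Together 97.
No two caps can be exceeded simultaneously, so the pair terms are all 0.
By inclusion–exclusion the count is 220 − 97 + 0 = 123.

123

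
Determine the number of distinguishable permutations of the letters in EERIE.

EERIE has 5 letters with E appearing 3 times.
The number of distinct arrangements is 5!/(3!) = 120/6 = 20.

20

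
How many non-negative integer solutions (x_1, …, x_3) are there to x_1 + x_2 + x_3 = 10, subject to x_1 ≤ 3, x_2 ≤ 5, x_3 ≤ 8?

21

Without the upper bounds there are C(12,2) = 66 ways to split 10 among 3 variables.
Subtract solutions that violate a single cap (substitute x_i' = x_i − (cap_i+1)): x_1 ≥ 4 gives C(8,2) = 28; x_2 ≥ 6 gives C(6,2) = 15; x_3 ≥ 9 gives C(3,2) = 3. Together 46.
Add back pairs where two caps are both exceeded: 1 + 0 + 0 = 1.
By inclusion–exclusion the count is 66 − 46 + 1 = 21.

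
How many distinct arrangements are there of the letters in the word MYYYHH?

The 6 letters of MYYYHH have repeats: H appearing twice and Y appearing 3 times.
The number of distinct arrangements is 6!/(3!·2!) = 720/12 = 60.

60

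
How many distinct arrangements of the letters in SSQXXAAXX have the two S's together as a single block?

840

Treat the 2 copies of S as a single block. The multiset to arrange is then {SS, A, A, Q, X, X, X, X}, 8 items in all.
That gives (8)!/(4!·2!) = 840 arrangements.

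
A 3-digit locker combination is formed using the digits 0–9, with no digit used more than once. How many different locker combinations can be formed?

Choose and order 3 of the 10 symbols: the first digit has 10 options, the next 9, then 8.
That product is 10 × 9 × 8 = 720.

720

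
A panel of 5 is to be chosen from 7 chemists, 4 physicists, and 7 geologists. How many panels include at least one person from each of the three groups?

5684

Unrestricted: C(18,5) = 8568 ways to pick any 5 of the 18.
Subtract selections that omit an entire group: no chemists → C(11,5) = 462; no physicists → C(14,5) = 2002; no geologists → C(11,5) = 462.
Add back selections omitting two groups (i.e. drawn from a single group): C(7,5) + C(4,5) + C(7,5) = 42.
By inclusion–exclusion: 8568 − 2926 + 42 = 5684.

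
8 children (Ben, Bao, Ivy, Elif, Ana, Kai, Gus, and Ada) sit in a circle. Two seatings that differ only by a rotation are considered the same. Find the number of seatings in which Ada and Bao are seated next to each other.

Glue Ada and Bao into a block (2 internal orders). Seating 7 units around a circle gives (6)! arrangements.
So 2 × (6)! = 2 × 720 = 1440.

1440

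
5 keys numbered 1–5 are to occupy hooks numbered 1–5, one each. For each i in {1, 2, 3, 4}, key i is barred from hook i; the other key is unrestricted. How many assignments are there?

Let Aᵢ (for 1 ≤ i ≤ 4) be the placements that put key i in its forbidden hook. Any j of these fix j positions, leaving (5−j)! ways to fill the rest, and there are C(4,j) ways to pick which j.
By inclusion–exclusion, the number of valid placements is Σ_{j=0}^{4} (−1)^j C(4,j)·(5−j)!.
Computing: 120 − 96 + 36 − 8 + 1 = 53.

53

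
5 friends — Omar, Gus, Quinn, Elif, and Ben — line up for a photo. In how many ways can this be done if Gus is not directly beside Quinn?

There are 5! = 120 arrangements in all. If Gus and Quinn are adjacent, merging them into one block gives 2·(4)! = 48 arrangements.
So 120 − 48 = 72 arrangements keep them apart.

72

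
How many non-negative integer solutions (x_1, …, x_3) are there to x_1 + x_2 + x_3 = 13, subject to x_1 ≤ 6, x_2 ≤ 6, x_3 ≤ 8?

By stars and bars, unrestricted non-negative solutions to x_1+…+x_3 = 13 number C(13+2,2) = 105.
Subtract solutions that violate a single cap (substitute x_i' = x_i − (cap_i+1)): x_1 ≥ 7 gives C(8,2) = 28; x_2 ≥ 7 gives C(8,2) = 28; x_3 ≥ 9 gives C(6,2) = 15. Together 71.
No two caps can be exceeded simultaneously, so the pair terms are all 0.
By inclusion–exclusion the count is 105 − 71 + 0 = 34.

34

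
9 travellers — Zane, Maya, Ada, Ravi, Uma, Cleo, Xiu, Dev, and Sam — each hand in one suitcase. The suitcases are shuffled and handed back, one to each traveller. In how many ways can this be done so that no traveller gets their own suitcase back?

This is the derangement count D_9: permutations of 9 items with no fixed point.
By inclusion–exclusion this is Σ_{j=0}^{9} (−1)^j C(9,j)·(9−j)!.
Computing: 362880 − 362880 + 181440 − 60480 + 15120 − 3024 + 504 − 72 + 9 − 1 = 133496.

133496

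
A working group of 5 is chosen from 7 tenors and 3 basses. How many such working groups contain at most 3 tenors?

Split by how many tenors are chosen (0 through 3).
Sum: C(7,0)·C(3,5) + C(7,1)·C(3,4) + C(7,2)·C(3,3) + C(7,3)·C(3,2) = 0 + 0 + 21 + 105 = 126.

126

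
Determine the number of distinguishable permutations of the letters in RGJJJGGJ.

280

The 8 letters of RGJJJGGJ have repeats: G appearing 3 times and J appearing 4 times.
Dividing 8! = 40320 by 4!·3! = 144 for the repeated letters gives 280.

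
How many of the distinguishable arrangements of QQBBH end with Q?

Fix Q in the last position and arrange the remaining 4 letters.
Those 4 letters have B appearing twice, giving (4)!/(2!) = 12.

12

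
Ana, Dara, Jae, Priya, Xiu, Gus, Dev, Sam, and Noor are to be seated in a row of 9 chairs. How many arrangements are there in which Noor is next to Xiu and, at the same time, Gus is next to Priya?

20160

Treat {Noor,Xiu} as one block (2 orders) and {Gus,Priya} as another (2 orders).
That leaves 7 units to arrange: 2 × 2 × 7! = 4 × 5040 = 20160.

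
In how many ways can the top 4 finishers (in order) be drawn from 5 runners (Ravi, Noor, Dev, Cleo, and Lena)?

This is an ordered selection of 4 from 5: P(5,4).
That gives 5 × 4 × 3 × 2 = 120.

120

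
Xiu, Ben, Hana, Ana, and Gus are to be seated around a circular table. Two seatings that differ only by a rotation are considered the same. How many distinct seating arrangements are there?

24

Around a circle, 5 distinct people have 5!/5 = (4)! = 24 rotationally distinct seatings.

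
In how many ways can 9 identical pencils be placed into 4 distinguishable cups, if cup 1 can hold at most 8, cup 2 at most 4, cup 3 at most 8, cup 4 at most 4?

148

Without the upper bounds there are C(12,3) = 220 ways to split 9 among 4 cups.
Subtract solutions that violate a single cap (substitute x_i' = x_i − (cap_i+1)): x_1 ≥ 9 gives C(3,3) = 1; x_2 ≥ 5 gives C(7,3) = 35; x_3 ≥ 9 gives C(3,3) = 1; x_4 ≥ 5 gives C(7,3) = 35. Together 72.
No two caps can be exceeded simultaneously, so the pair terms are all 0.
By inclusion–exclusion the count is 220 − 72 + 0 = 148.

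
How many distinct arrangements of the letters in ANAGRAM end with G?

Fix G in the last position and arrange the remaining 6 letters.
Those 6 letters have A appearing 3 times, giving (6)!/(3!) = 120.

120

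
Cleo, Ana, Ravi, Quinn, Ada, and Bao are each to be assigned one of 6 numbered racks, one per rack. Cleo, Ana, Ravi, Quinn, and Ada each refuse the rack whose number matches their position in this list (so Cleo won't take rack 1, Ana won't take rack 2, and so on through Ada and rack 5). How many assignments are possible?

309

Let Aᵢ (for 1 ≤ i ≤ 5) be the placements that put person i in their forbidden rack. Any j of these fix j positions, leaving (6−j)! ways to fill the rest, and there are C(5,j) ways to pick which j.
By inclusion–exclusion, the number of valid placements is Σ_{j=0}^{5} (−1)^j C(5,j)·(6−j)!.
Computing: 720 − 600 + 240 − 60 + 10 − 1 = 309.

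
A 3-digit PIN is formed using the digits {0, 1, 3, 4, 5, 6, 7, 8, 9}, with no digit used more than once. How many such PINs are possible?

This is a permutation of 3 out of 9: P(9,3) = 9!/6!.
9 × 8 × 7 = 504.

504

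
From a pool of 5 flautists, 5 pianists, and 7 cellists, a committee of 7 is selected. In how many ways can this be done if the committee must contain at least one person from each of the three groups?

17745

Total 7-person selections from all 17: C(17,7) = 19448.
Subtract selections that omit an entire group: no flautists → C(12,7) = 792; no pianists → C(12,7) = 792; no cellists → C(10,7) = 120.
Add back selections omitting two groups (i.e. drawn from a single group): C(5,7) + C(5,7) + C(7,7) = 1.
By inclusion–exclusion: 19448 − 1704 + 1 = 17745.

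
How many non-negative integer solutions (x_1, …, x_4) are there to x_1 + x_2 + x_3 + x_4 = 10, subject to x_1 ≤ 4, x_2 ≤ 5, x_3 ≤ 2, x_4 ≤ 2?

Ignoring the caps, the number of non-negative solutions to x_1+…+x_4 = 10 is C(13,3) = 286.
Subtract solutions that violate a single cap (substitute x_i' = x_i − (cap_i+1)): x_1 ≥ 5 gives C(8,3) = 56; x_2 ≥ 6 gives C(7,3) = 35; x_3 ≥ 3 gives C(10,3) = 120; x_4 ≥ 3 gives C(10,3) = 120. Together 331.
Add back pairs where two caps are both exceeded: 0 + 10 + 10 + 4 + 4 + 35 = 63.
By inclusion–exclusion the count is 286 − 331 + 63 = 18.

18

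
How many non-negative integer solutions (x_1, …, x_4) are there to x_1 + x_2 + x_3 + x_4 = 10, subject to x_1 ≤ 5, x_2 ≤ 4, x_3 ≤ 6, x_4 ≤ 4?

Ignoring the caps, the number of non-negative solutions to x_1+…+x_4 = 10 is C(13,3) = 286.
Subtract solutions that violate a single cap (substitute x_i' = x_i − (cap_i+1)): x_1 ≥ 6 gives C(7,3) = 35; x_2 ≥ 5 gives C(8,3) = 56; x_3 ≥ 7 gives C(6,3) = 20; x_4 ≥ 5 gives C(8,3) = 56. Together 167.
Add back pairs where two caps are both exceeded: 0 + 0 + 0 + 0 + 1 + 0 = 1.
By inclusion–exclusion the count is 286 − 167 + 1 = 120.

120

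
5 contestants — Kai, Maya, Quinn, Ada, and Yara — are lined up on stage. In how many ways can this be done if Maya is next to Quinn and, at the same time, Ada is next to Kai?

24

Treat {Maya,Quinn} as one block (2 orders) and {Ada,Kai} as another (2 orders).
That leaves 3 units to arrange: 2 × 2 × 3! = 4 × 6 = 24.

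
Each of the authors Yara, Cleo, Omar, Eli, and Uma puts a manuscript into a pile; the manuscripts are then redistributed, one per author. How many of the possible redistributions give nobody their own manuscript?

44

Let Aᵢ be the assignments in which author i gets their own manuscript. We want the size of the complement of A₁∪…∪A_5.
By inclusion–exclusion this is Σ_{j=0}^{5} (−1)^j C(5,j)·(5−j)!.
Computing: 120 − 120 + 60 − 20 + 5 − 1 = 44.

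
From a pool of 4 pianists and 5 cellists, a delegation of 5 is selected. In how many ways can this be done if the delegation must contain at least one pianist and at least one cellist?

Unrestricted: C(9,5) = 126 ways to pick any 5 of the 9.
Selections missing a whole group: no pianists → C(5,5) = 1; no cellists → C(4,5) = 0.
Both groups omitted at once is impossible, so 126 − 1 = 125.

125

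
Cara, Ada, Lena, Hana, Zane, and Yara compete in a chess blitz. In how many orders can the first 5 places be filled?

720

There are 6 choices for 1st place, 5 for 2nd, and so on down to 2 for position 5.
That gives 6 × 5 × 4 × 3 × 2 = 720.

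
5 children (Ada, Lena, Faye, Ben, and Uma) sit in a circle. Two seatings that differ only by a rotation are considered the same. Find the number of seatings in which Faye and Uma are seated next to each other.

12

Glue Faye and Uma into a block (2 internal orders). Seating 4 units around a circle gives (3)! arrangements.
So 2 × (3)! = 2 × 6 = 12.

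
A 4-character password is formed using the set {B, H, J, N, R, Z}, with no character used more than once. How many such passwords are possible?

360

With no repetition, fill the 4 characters in order: 6 choices, then 5, down to 3.
That product is 6 × 5 × 4 × 3 = 360.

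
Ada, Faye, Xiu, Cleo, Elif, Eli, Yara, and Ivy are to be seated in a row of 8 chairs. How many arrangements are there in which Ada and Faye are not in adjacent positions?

30240

There are 8! = 40320 arrangements in all. If Ada and Faye are adjacent, merging them into one block gives 2·(7)! = 10080 arrangements.
Complementary counting: 40320 − 10080 = 30240.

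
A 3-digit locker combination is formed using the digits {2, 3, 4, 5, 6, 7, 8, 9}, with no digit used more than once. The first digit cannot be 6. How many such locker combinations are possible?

The first digit has 8−1 = 7 choices (anything except 6).
The remaining 2 digits are filled from the other 7 symbols without repetition: 7 × 6 = 42.
Total: 7 × 42 = 294.

294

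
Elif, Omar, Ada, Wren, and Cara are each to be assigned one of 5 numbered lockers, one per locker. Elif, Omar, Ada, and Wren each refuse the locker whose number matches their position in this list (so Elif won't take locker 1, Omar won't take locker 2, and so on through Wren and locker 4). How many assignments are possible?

53

Let Aᵢ (for 1 ≤ i ≤ 4) be the placements that put person i in their forbidden locker. Any j of these fix j positions, leaving (5−j)! ways to fill the rest, and there are C(4,j) ways to pick which j.
By inclusion–exclusion, the number of valid placements is Σ_{j=0}^{4} (−1)^j C(4,j)·(5−j)!.
Computing: 120 − 96 + 36 − 8 + 1 = 53.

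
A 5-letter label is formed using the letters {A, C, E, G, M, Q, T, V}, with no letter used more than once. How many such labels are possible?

6720

With no repetition, fill the 5 letters in order: 8 choices, then 7, down to 4.
8 × 7 × 6 × 5 × 4 = 6720.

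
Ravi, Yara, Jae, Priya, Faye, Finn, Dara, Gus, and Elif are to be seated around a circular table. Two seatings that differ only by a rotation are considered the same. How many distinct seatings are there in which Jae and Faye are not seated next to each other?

30240

Without the restriction there are (8)! = 40320 seatings.
Seatings with Jae beside Faye: treat them as a block with 2 internal orders, giving 2 × (7)! = 10080.
Subtracting, 40320 − 10080 = 30240.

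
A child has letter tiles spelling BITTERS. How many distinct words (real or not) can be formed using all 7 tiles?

BITTERS has 7 letters with T appearing twice.
So there are 7! / (2!) = 2520 distinguishable arrangements.

2520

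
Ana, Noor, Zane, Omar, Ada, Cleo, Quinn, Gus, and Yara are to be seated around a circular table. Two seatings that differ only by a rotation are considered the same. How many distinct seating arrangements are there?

40320

Seat Ana anywhere (absorbing the rotational symmetry), then permute the other 8: (8)! = 40320.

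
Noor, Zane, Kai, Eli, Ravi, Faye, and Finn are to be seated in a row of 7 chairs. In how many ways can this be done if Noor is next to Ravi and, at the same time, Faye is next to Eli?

480

Treat {Noor,Ravi} as one block (2 orders) and {Faye,Eli} as another (2 orders).
That leaves 5 units to arrange: 2 × 2 × 5! = 4 × 120 = 480.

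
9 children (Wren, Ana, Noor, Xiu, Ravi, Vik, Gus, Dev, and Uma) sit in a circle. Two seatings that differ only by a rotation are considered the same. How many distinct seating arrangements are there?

Seat Wren anywhere (absorbing the rotational symmetry), then permute the other 8: (8)! = 40320.

40320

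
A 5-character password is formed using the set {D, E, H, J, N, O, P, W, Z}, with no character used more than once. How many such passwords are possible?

With no repetition, fill the 5 characters in order: 9 choices, then 8, down to 5.
That product is 9 × 8 × 7 × 6 × 5 = 15120.

15120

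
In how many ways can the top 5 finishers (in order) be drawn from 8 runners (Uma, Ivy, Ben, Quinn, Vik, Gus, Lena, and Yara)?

There are 8 choices for 1st place, 7 for 2nd, and so on down to 4 for position 5.
That gives 8 × 7 × 6 × 5 × 4 = 6720.

6720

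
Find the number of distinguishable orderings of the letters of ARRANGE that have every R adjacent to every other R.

Treat the 2 copies of R as a single block. The multiset to arrange is then {RR, A, A, E, G, N}, 6 items in all.
That gives (6)!/(2!) = 360 arrangements.

360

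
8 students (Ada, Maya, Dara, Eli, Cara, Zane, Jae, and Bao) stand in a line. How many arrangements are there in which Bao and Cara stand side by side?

Glue Bao and Cara into one block (2 internal orders), leaving 7 units to arrange in a row.
So the count is 2·(7)! = 10080.

10080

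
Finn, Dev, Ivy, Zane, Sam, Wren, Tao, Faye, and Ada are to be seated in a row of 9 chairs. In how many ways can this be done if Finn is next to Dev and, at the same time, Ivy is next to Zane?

20160

Treat {Finn,Dev} as one block (2 orders) and {Ivy,Zane} as another (2 orders).
That leaves 7 units to arrange: 2 × 2 × 7! = 4 × 5040 = 20160.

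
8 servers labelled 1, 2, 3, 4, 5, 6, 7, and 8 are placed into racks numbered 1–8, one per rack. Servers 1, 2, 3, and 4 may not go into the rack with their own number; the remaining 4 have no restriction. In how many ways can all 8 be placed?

Let Aᵢ (for 1 ≤ i ≤ 4) be the placements that put server i in its forbidden rack. Any j of these fix j positions, leaving (8−j)! ways to fill the rest, and there are C(4,j) ways to pick which j.
By inclusion–exclusion, the number of valid placements is Σ_{j=0}^{4} (−1)^j C(4,j)·(8−j)!.
Computing: 40320 − 20160 + 4320 − 480 + 24 = 24024.

24024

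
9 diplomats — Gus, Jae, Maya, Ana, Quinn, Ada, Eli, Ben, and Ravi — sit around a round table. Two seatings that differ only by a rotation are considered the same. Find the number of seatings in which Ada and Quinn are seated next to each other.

10080

Glue Ada and Quinn into a block (2 internal orders). Seating 8 units around a circle gives (7)! arrangements.
So 2 × (7)! = 2 × 5040 = 10080.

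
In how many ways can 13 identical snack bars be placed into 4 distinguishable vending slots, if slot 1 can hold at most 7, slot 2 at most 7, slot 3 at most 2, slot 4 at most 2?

Without the upper bounds there are C(16,3) = 560 ways to split 13 among 4 vending slots.
Subtract solutions that violate a single cap (substitute x_i' = x_i − (cap_i+1)): x_1 ≥ 8 gives C(8,3) = 56; x_2 ≥ 8 gives C(8,3) = 56; x_3 ≥ 3 gives C(13,3) = 286; x_4 ≥ 3 gives C(13,3) = 286. Together 684.
Add back pairs where two caps are both exceeded: 0 + 10 + 10 + 10 + 10 + 120 = 160.
By inclusion–exclusion the count is 560 − 684 + 160 = 36.

36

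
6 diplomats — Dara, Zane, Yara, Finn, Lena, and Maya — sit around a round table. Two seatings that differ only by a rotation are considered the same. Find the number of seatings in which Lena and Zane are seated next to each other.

48

Glue Lena and Zane into a block (2 internal orders). Seating 5 units around a circle gives (4)! arrangements.
So 2 × (4)! = 2 × 24 = 48.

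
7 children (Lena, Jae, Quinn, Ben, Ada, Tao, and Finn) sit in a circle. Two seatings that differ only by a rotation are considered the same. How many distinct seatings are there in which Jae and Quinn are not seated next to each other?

480

Without the restriction there are (6)! = 720 seatings.
Seatings with Jae beside Quinn: treat them as a block with 2 internal orders, giving 2 × (5)! = 240.
Subtracting, 720 − 240 = 480.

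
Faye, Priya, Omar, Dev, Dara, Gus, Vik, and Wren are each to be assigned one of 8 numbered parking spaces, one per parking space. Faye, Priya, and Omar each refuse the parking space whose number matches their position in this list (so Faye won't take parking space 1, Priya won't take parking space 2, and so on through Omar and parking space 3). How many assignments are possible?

Let Aᵢ (for i ∈ {1, 2, 3}) be the placements that put person i in their forbidden parking space. Any j of these fix j positions, leaving (8−j)! ways to fill the rest, and there are C(3,j) ways to pick which j.
By inclusion–exclusion, the number of valid placements is Σ_{j=0}^{3} (−1)^j C(3,j)·(8−j)!.
Computing: 40320 − 15120 + 2160 − 120 = 27240.

27240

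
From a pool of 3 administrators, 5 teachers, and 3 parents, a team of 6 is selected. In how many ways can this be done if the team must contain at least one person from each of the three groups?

405

Total 6-person selections from all 11: C(11,6) = 462.
Subtract selections that omit an entire group: no administrators → C(8,6) = 28; no teachers → C(6,6) = 1; no parents → C(8,6) = 28.
Add back selections omitting two groups (i.e. drawn from a single group): C(3,6) + C(5,6) + C(3,6) = 0.
By inclusion–exclusion: 462 − 57 + 0 = 405.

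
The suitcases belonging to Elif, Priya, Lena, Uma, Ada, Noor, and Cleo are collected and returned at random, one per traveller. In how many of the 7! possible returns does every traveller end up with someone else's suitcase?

Count assignments avoiding every fixed point. For any j of the 7 travellers fixed to their own suitcase, the other 7−j can be arranged in (7−j)! ways.
By inclusion–exclusion this is Σ_{j=0}^{7} (−1)^j C(7,j)·(7−j)!.
Computing: 5040 − 5040 + 2520 − 840 + 210 − 42 + 7 − 1 = 1854.

1854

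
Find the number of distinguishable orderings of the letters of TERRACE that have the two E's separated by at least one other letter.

900

There are 7!/(2!·2!) = 1260 arrangements of TERRACE in total.
Arrangements with the E's together: treat EE as one letter, giving (6)!/(2!) = 360.
Hence 1260 − 360 = 900.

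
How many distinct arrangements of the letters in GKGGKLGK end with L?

35

Fix L in the last position and arrange the remaining 7 letters.
Those 7 letters have G appearing 4 times and K appearing 3 times, giving (7)!/(4!·3!) = 35.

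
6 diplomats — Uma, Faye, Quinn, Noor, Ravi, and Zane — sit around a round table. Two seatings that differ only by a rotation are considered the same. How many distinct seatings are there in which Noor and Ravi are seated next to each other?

48

Glue Noor and Ravi into a block (2 internal orders). Seating 5 units around a circle gives (4)! arrangements.
So 2 × (4)! = 2 × 24 = 48.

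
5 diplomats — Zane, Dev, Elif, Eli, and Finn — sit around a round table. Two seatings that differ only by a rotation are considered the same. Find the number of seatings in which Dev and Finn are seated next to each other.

12

Glue Dev and Finn into a block (2 internal orders). Seating 4 units around a circle gives (3)! arrangements.
So 2 × (3)! = 2 × 6 = 12.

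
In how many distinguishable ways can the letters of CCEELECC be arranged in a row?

280

CCEELECC has 8 letters with C appearing 4 times and E appearing 3 times.
Dividing 8! = 40320 by 4!·3! = 144 for the repeated letters gives 280.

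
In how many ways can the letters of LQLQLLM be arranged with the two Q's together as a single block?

Treat the 2 copies of Q as a single block. The multiset to arrange is then {QQ, L, L, L, L, M}, 6 items in all.
That gives (6)!/(4!) = 30 arrangements.

30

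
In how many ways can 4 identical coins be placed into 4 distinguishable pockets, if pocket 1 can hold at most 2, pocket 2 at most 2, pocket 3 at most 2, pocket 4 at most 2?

Ignoring the caps, the number of non-negative solutions to x_1+…+x_4 = 4 is C(7,3) = 35.
Subtract solutions that violate a single cap (substitute x_i' = x_i − (cap_i+1)): x_1 ≥ 3 gives C(4,3) = 4; x_2 ≥ 3 gives C(4,3) = 4; x_3 ≥ 3 gives C(4,3) = 4; x_4 ≥ 3 gives C(4,3) = 4. Together 16.
No two caps can be exceeded simultaneously, so the pair terms are all 0.
By inclusion–exclusion the count is 35 − 16 + 0 = 19.

19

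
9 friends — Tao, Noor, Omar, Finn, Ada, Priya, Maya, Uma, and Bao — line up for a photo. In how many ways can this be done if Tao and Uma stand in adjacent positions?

80640

Glue Tao and Uma into one block (2 internal orders), leaving 8 units to arrange in a row.
That gives 2 × 8! = 2 × 40320 = 80640.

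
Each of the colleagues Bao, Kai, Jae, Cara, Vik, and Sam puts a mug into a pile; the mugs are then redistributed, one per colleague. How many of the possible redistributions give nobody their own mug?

This is the derangement count D_6: permutations of 6 items with no fixed point.
By inclusion–exclusion this is Σ_{j=0}^{6} (−1)^j C(6,j)·(6−j)!.
Computing: 720 − 720 + 360 − 120 + 30 − 6 + 1 = 265.

265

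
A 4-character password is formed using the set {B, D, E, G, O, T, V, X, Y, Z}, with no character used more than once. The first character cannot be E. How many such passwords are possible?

The first character has 10−1 = 9 choices (anything except E).
The remaining 3 characters are filled from the other 9 symbols without repetition: 9 × 8 × 7 = 504.
Total: 9 × 504 = 4536.

4536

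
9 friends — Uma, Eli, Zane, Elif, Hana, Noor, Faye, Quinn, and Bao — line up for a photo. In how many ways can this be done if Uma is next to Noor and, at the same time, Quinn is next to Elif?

Treat {Uma,Noor} as one block (2 orders) and {Quinn,Elif} as another (2 orders).
That leaves 7 units to arrange: 2 × 2 × 7! = 4 × 5040 = 20160.

20160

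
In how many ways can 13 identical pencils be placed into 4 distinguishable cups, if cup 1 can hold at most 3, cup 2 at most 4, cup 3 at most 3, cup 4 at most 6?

20

Ignoring the caps, the number of non-negative solutions to x_1+…+x_4 = 13 is C(16,3) = 560.
Subtract solutions that violate a single cap (substitute x_i' = x_i − (cap_i+1)): x_1 ≥ 4 gives C(12,3) = 220; x_2 ≥ 5 gives C(11,3) = 165; x_3 ≥ 4 gives C(12,3) = 220; x_4 ≥ 7 gives C(9,3) = 84. Together 689.
Add back pairs where two caps are both exceeded: 35 + 56 + 10 + 35 + 4 + 10 = 150.
Subtract triples: 1 + 0 + 0 + 0 = 1.
By inclusion–exclusion the count is 560 − 689 + 150 − 1 = 20.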